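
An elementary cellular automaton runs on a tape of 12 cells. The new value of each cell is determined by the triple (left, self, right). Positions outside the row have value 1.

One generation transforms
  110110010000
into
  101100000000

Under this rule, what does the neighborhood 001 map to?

0

At position 6 the neighborhood is 001; the next row has 0 there.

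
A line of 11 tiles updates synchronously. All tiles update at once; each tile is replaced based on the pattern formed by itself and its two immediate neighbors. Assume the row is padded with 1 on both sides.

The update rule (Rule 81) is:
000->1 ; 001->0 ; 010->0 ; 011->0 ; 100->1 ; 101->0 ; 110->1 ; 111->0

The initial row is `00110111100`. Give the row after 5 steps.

10001100010

10010000110
11001110010
01100011000
00111001110
10001100010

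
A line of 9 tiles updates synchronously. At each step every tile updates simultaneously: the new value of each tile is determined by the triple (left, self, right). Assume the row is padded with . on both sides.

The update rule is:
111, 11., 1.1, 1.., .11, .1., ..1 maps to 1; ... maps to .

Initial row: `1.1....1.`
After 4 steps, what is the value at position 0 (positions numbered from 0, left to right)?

step 1: 1111..111
step 2: 111111111
step 3: 111111111  (fixed point — unchanged through step 4)
position 0 holds 1

1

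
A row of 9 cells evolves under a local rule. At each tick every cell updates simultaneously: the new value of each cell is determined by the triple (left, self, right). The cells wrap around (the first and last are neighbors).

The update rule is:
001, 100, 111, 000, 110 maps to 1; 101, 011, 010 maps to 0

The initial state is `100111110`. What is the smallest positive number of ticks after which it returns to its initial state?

18

011011110
101001111
100110111
111010011
111001101
111110100
011110011
001111101
110111100
010011111
001101111
110100111
110011011
111101001
111100110
011111010
101111001
100111110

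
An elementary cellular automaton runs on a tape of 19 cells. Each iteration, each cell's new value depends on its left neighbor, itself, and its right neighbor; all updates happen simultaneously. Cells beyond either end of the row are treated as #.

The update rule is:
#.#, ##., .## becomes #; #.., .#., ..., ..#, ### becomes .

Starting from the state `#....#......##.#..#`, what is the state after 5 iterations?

#...........###...#
#...........#.#...#
#............#....#
#.................#
#.................#

#.................#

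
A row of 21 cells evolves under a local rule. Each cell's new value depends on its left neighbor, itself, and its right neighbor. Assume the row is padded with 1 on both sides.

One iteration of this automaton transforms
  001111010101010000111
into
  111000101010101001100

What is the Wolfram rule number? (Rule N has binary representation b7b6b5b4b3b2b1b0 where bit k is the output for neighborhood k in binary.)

58

position 3: 111 → 0  (bit 7 = 0)
position 5: 110 → 0  (bit 6 = 0)
position 6: 101 → 1  (bit 5 = 1)
position 0: 100 → 1  (bit 4 = 1)
position 2: 011 → 1  (bit 3 = 1)
position 7: 010 → 0  (bit 2 = 0)
position 1: 001 → 1  (bit 1 = 1)
position 15: 000 → 0  (bit 0 = 0)
bits b7..b0 = 00111010 = 58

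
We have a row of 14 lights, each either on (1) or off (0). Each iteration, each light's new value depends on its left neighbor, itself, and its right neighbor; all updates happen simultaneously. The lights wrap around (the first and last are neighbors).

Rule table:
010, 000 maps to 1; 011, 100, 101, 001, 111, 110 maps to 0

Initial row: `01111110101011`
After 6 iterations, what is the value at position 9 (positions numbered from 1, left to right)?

1

iteration 1: 00000000101000
iteration 2: 11111110101011
iteration 3: 00000000101000  (repeats iteration 1; period 2)
iteration 6: 11111110101011
position 9 holds 1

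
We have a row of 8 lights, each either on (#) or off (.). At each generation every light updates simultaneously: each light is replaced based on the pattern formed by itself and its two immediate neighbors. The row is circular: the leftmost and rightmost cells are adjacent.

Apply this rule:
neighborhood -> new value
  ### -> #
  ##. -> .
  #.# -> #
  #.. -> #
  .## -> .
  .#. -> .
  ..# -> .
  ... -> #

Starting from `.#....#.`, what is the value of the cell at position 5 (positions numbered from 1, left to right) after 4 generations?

..###..#
#..#.#..
.#..#.#.
..#..#.#
position 5 holds .

.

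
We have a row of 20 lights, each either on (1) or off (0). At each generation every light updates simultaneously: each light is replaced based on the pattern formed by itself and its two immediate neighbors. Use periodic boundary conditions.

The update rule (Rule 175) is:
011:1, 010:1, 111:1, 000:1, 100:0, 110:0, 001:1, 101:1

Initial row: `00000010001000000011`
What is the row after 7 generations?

generation 1: 01111110111011111110
generation 2: 11111101110111111100
generation 3: 11111011101111111001
generation 4: 11110111011111110011
generation 5: 11101110111111100111
generation 6: 11011101111111001111
generation 7: 10111011111110011111

10111011111110011111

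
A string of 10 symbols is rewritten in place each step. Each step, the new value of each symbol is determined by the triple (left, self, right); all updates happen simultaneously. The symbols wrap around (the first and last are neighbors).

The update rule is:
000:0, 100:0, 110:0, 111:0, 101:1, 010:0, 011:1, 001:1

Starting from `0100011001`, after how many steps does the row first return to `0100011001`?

10

1000110010
0001100101
0011001010
0110010100
1100101000
1001010001
0010100011
0101000110
1010001100
0100011001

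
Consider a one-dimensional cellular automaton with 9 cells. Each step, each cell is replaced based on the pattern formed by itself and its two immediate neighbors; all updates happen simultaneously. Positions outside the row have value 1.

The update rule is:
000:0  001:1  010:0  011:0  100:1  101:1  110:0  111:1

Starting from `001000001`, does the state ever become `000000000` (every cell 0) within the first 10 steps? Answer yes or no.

110100010
101010101
010101010
101010101  (repeats step 2; period 2)
step 10: 101010101
step 10 is 101010101, still not uniform 0

no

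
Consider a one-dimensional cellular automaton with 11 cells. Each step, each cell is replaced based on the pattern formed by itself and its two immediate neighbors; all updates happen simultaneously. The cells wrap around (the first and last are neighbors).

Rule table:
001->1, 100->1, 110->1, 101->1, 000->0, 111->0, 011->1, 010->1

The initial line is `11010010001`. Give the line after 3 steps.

01100011000

step 1: 01111111011
step 2: 11000001111
step 3: 01100011000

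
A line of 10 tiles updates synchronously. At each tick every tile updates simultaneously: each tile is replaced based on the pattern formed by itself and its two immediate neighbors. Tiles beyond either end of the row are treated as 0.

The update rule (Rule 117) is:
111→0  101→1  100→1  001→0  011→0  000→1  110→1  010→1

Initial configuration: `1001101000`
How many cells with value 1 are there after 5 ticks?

7

tick 1: 1100111111
tick 2: 0110000001
tick 3: 0011111101
tick 4: 1000000111
tick 5: 1111110001
count of 1: 7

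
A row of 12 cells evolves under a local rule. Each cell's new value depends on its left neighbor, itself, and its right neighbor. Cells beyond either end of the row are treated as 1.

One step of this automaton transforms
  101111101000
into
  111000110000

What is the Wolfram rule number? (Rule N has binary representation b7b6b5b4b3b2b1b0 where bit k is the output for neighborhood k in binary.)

104

position 3: 111 → 0  (bit 7 = 0)
position 0: 110 → 1  (bit 6 = 1)
position 1: 101 → 1  (bit 5 = 1)
position 9: 100 → 0  (bit 4 = 0)
position 2: 011 → 1  (bit 3 = 1)
position 8: 010 → 0  (bit 2 = 0)
position 11: 001 → 0  (bit 1 = 0)
position 10: 000 → 0  (bit 0 = 0)
bits b7..b0 = 01101000 = 104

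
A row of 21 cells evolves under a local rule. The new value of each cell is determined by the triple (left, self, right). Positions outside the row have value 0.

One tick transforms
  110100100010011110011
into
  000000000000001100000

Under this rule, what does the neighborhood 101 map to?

0

At position 2 the neighborhood is 101; the next row has 0 there.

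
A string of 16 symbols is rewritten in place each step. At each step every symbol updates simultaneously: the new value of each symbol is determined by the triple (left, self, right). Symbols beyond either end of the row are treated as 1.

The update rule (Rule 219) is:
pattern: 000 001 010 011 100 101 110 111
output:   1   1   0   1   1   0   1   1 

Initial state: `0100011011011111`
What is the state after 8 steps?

1111111011011111

0011111011011111
1111111011011111
1111111011011111  (fixed point — unchanged through step 8)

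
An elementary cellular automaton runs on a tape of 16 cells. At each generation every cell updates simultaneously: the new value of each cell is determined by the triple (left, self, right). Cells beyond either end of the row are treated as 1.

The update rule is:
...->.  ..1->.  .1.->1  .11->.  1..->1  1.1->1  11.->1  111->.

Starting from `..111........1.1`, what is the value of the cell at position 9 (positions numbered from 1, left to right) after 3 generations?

.

1...11.......11.
11...11.......11
.11...11........
position 9 holds .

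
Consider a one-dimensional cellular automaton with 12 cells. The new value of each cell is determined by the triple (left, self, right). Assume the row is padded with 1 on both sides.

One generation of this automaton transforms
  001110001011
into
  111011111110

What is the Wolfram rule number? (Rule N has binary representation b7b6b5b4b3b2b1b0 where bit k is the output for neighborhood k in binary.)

position 3: 111 → 0  (bit 7 = 0)
position 4: 110 → 1  (bit 6 = 1)
position 9: 101 → 1  (bit 5 = 1)
position 0: 100 → 1  (bit 4 = 1)
position 2: 011 → 1  (bit 3 = 1)
position 8: 010 → 1  (bit 2 = 1)
position 1: 001 → 1  (bit 1 = 1)
position 6: 000 → 1  (bit 0 = 1)
bits b7..b0 = 01111111 = 127

127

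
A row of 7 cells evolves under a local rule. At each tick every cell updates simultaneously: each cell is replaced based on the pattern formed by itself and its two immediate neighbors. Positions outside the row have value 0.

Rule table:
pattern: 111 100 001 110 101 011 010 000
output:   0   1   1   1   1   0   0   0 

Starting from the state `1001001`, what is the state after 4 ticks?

tick 1: 0110110
tick 2: 1011011
tick 3: 0101101
tick 4: 1010110

1010110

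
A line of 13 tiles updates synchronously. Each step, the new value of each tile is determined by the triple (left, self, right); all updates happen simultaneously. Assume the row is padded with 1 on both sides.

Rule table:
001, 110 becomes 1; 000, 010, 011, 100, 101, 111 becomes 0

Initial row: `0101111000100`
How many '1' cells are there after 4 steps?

0000001001001
0000010010010
0000100100100
0001001001001
count of 1: 4

4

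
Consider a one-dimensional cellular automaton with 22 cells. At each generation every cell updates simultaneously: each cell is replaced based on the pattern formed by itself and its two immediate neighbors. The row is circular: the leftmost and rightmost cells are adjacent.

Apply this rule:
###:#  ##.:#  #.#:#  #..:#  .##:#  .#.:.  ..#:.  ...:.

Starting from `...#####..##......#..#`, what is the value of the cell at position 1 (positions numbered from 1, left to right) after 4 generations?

generation 1: #..######.###......#..
generation 2: .#.###########......#.
generation 3: ..#############......#
generation 4: #.##############......
position 1 holds #

#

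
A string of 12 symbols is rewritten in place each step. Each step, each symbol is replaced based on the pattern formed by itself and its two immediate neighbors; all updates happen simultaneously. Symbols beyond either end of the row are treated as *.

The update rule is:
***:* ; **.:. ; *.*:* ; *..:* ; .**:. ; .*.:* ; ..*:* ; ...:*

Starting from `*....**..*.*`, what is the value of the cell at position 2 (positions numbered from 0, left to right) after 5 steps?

.****..****.
*.**.**.**.*
.*..*..*..*.
************
************
position 2 holds *

*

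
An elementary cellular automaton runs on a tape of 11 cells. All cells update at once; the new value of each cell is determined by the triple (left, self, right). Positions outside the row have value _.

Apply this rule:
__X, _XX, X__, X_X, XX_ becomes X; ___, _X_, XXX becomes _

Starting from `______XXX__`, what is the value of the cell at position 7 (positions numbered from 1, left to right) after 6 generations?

generation 1: _____XX_XX_
generation 2: ____XXXXXXX
generation 3: ___XX_____X
generation 4: __XXXX___X_
generation 5: _XX__XX_X_X
generation 6: XXXXXXXX_X_
position 7 holds X

X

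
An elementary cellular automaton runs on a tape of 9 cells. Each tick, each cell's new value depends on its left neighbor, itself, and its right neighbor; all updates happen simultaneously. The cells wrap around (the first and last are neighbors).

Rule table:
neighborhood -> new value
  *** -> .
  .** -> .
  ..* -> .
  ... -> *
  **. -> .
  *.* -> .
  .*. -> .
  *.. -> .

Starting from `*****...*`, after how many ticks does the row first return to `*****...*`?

2

tick 1: ......*..
tick 2: *****...*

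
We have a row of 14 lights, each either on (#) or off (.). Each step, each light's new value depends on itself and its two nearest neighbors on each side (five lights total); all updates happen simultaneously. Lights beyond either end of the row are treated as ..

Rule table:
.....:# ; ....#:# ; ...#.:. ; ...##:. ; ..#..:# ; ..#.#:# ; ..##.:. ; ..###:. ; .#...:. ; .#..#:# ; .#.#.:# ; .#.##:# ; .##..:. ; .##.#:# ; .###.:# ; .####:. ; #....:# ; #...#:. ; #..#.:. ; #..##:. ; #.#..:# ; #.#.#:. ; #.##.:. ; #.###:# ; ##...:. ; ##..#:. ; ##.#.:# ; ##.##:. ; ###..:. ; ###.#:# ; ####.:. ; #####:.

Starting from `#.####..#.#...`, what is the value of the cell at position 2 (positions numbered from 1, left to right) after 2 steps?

###.....###.##
.#..###..##...
position 2 holds #

#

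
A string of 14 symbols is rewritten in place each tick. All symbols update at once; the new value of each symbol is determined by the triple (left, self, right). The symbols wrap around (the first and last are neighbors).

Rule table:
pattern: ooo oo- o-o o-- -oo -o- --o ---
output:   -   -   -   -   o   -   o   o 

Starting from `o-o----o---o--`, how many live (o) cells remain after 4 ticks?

7

----ooo--oo--o
-oooo---oo--o-
oo----ooo--o--
o--oooo---o--o
count of o: 7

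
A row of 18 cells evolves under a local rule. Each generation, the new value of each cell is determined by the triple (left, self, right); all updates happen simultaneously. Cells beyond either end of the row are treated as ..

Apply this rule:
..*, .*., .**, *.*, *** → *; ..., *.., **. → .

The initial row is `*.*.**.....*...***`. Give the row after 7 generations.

*...**..***.......

generation 1: *****.....**..***.
generation 2: ****.....**..***..
generation 3: ***.....**..***...
generation 4: **.....**..***....
generation 5: *.....**..***.....
generation 6: *....**..***......
generation 7: *...**..***.......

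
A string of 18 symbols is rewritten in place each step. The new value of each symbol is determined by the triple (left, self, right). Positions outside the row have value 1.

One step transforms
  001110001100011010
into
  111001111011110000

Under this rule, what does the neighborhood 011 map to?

At position 2 the neighborhood is 011; the next row has 1 there.

1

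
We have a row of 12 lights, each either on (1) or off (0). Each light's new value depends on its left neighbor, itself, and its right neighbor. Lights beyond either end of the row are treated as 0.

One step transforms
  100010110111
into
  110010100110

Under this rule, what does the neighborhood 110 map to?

At position 7 the neighborhood is 110; the next row has 0 there.

0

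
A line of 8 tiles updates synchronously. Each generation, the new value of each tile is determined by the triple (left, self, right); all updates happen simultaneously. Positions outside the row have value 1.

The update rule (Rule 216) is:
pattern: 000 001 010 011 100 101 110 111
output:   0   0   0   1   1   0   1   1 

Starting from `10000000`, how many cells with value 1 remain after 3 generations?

11000000
11100000
11110000
count of 1: 4

4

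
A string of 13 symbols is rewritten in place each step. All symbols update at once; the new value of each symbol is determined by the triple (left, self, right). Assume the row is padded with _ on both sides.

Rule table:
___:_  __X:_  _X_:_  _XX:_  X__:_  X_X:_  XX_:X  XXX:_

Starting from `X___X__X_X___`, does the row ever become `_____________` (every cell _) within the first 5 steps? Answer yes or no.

_____________
all cells are _ at step 1

yes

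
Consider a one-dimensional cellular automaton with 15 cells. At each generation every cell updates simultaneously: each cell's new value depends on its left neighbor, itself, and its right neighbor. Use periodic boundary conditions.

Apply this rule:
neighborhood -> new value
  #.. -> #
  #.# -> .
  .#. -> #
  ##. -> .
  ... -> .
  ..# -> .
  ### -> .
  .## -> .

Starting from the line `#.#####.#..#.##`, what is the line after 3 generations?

generation 1: ........##.#...
generation 2: ...........##..
generation 3: .............#.

.............#.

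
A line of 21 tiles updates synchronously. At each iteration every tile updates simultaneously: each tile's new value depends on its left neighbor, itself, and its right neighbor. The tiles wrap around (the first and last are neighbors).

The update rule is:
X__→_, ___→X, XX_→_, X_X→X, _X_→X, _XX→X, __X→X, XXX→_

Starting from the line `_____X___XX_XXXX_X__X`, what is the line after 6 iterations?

iteration 1: _XXXXX_XXX_XX___XX_XX
iteration 2: XX____XX__XX__XXX_XX_
iteration 3: X__XXXX__XX__XX__XX_X
iteration 4: __XX____XX__XX__XX_XX
iteration 5: _XX__XXXX__XX__XX_XX_
iteration 6: XX__XX____XX__XX_XX__

XX__XX____XX__XX_XX__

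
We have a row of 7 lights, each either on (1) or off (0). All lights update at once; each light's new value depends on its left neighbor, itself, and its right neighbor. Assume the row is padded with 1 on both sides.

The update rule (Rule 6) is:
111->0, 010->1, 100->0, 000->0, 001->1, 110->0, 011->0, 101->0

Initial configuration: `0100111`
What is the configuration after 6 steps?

step 1: 0101000
step 2: 0101001
step 3: 0101010
step 4: 0101010  (fixed point — unchanged through step 6)

0101010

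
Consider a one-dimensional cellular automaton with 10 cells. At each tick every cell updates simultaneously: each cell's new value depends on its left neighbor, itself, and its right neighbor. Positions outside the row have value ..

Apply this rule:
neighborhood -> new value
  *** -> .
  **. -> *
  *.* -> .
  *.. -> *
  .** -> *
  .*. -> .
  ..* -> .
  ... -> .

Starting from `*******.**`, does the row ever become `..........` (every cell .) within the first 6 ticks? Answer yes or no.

tick 1: *.....*.**
tick 2: .*......**
tick 3: ..*.....**
tick 4: ...*....**
tick 5: ....*...**
tick 6: .....*..**
tick 6 is .....*..**, still not uniform .

no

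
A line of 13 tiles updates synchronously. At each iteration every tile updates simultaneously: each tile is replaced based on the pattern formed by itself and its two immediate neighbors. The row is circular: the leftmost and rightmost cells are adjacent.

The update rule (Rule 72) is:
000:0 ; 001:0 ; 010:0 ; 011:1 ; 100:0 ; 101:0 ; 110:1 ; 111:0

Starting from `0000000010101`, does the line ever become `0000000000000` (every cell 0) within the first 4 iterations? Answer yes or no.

yes

iteration 1: 0000000000000
all cells are 0 at iteration 1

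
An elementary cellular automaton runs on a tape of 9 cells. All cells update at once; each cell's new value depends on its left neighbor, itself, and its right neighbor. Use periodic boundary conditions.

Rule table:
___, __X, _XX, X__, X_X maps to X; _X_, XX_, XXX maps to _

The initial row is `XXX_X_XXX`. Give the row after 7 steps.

X____XX_X

step 1: ___X_XX__
step 2: XXX_XX_XX
step 3: ___XX_XX_
step 4: XXXX_XX_X
step 5: ____XX_XX
step 6: XXXXX_XX_
step 7: X____XX_X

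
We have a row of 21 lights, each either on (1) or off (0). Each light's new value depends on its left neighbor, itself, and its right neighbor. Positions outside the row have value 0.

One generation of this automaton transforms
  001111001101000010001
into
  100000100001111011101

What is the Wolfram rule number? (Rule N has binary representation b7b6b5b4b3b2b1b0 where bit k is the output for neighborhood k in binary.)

21

position 3: 111 → 0  (bit 7 = 0)
position 5: 110 → 0  (bit 6 = 0)
position 10: 101 → 0  (bit 5 = 0)
position 6: 100 → 1  (bit 4 = 1)
position 2: 011 → 0  (bit 3 = 0)
position 11: 010 → 1  (bit 2 = 1)
position 1: 001 → 0  (bit 1 = 0)
position 0: 000 → 1  (bit 0 = 1)
bits b7..b0 = 00010101 = 21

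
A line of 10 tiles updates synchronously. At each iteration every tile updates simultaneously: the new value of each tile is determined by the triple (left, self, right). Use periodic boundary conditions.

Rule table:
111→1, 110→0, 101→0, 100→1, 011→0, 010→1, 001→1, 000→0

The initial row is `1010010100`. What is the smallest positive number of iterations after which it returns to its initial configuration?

1011110111
0001100011
1010010100

3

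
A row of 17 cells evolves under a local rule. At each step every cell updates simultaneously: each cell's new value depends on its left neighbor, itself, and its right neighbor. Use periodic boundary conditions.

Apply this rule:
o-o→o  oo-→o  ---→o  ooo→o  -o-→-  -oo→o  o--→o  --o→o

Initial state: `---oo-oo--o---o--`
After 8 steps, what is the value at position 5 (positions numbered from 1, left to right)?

step 1: oooooooooo-ooo-oo
step 2: ooooooooooooooooo
step 3: ooooooooooooooooo  (fixed point — unchanged through step 8)
position 5 holds o

o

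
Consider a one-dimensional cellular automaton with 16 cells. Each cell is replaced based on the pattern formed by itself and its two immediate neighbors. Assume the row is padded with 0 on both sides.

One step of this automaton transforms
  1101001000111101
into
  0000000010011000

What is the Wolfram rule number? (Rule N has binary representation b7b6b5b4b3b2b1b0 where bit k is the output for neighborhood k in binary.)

position 11: 111 → 1  (bit 7 = 1)
position 1: 110 → 0  (bit 6 = 0)
position 2: 101 → 0  (bit 5 = 0)
position 4: 100 → 0  (bit 4 = 0)
position 0: 011 → 0  (bit 3 = 0)
position 3: 010 → 0  (bit 2 = 0)
position 5: 001 → 0  (bit 1 = 0)
position 8: 000 → 1  (bit 0 = 1)
bits b7..b0 = 10000001 = 129

129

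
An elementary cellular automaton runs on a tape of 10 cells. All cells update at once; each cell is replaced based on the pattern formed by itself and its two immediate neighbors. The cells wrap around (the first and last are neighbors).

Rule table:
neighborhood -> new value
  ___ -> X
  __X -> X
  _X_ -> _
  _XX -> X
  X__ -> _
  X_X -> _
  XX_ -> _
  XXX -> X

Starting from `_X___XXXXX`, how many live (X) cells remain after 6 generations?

8

generation 1: ___XXXXXX_
generation 2: XXXXXXXX__
generation 3: XXXXXXX__X
generation 4: XXXXXX__XX
generation 5: XXXXX__XXX
generation 6: XXXX__XXXX
count of X: 8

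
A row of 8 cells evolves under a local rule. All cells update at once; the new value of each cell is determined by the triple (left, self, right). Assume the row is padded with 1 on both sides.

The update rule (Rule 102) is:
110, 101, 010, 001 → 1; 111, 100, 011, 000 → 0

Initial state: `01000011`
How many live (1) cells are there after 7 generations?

6

11000100
01001101
11010110
01111011
10001100
10010101
10111110
count of 1: 6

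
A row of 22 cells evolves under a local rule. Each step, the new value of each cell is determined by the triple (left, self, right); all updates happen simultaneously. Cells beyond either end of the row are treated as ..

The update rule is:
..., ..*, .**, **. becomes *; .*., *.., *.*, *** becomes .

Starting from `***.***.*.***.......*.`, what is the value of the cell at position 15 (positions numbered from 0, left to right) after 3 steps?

step 1: *.*.*.*...*.*.******..
step 2: ........**....*....*.*
step 3: **********.***..***...
position 15 holds .

.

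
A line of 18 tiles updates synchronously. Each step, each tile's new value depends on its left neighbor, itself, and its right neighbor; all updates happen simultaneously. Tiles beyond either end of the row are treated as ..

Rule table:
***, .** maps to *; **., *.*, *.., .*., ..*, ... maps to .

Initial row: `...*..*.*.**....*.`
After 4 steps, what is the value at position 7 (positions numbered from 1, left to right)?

.

..........*.......
..................
..................  (fixed point — unchanged through step 4)
position 7 holds .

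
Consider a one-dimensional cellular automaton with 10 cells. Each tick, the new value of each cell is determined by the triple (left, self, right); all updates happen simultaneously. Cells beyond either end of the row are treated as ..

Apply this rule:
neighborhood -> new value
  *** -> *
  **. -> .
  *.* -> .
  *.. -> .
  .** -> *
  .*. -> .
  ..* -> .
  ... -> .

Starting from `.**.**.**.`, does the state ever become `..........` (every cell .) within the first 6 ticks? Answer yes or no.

yes

.*..*..*..
..........
all cells are . at tick 2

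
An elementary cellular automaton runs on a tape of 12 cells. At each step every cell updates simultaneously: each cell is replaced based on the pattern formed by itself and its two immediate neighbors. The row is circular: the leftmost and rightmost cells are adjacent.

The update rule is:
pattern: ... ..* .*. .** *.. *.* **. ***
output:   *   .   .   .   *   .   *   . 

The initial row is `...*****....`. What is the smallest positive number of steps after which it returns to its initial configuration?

12

**.....*****
.*****......
.....*******
****.......*
...*******..
**.......***
.*******....
.......*****
******.....*
.....*****..
****.....***
...*****....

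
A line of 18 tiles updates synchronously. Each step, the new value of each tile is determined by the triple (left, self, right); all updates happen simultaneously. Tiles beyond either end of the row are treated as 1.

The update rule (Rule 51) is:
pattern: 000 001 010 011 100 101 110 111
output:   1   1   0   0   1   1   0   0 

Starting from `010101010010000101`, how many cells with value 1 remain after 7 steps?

101010101101111010
010101010010000101  (repeats step 0; period 2)
step 7: 101010101101111010
count of 1: 11

11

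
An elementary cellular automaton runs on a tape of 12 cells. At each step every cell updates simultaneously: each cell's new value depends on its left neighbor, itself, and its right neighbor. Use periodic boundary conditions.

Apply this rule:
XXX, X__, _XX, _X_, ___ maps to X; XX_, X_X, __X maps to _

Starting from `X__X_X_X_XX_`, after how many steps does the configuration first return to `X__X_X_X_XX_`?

2

XX_X_X_X_X__
X__X_X_X_XX_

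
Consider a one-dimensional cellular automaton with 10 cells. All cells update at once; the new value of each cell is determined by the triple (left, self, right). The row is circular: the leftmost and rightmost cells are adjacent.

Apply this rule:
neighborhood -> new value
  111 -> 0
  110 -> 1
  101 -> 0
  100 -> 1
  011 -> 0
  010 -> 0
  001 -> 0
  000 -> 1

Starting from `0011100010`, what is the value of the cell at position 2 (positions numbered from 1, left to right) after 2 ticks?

1000111001
1110001100
position 2 holds 1

1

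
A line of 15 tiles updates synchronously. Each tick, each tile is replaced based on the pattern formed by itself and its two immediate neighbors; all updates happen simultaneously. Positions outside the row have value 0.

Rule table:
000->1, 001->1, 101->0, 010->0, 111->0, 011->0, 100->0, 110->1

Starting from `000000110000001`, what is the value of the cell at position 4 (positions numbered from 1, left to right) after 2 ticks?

111111010111110
000001000000010
position 4 holds 0

0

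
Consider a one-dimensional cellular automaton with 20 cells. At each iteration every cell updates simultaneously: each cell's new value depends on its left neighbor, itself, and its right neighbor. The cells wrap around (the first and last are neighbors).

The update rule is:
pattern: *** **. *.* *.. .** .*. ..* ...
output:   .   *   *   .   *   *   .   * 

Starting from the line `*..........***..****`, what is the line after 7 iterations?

*.********.*.*..*...
***......*****..*.*.
*.*.****.*...*..****
*****..***.*.*..*...
*...*..*.*****..*.*.
*.*.*..***...*..****
*****..*.*.*.*..*...

*****..*.*.*.*..*...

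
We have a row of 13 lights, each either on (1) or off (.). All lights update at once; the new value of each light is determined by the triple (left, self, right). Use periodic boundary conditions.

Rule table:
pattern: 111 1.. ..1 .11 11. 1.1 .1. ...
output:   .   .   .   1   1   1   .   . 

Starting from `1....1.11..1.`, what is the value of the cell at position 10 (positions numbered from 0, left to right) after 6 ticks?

......111...1
......1.1....
.......1.....
.............
.............  (fixed point — unchanged through tick 6)
position 10 holds .

.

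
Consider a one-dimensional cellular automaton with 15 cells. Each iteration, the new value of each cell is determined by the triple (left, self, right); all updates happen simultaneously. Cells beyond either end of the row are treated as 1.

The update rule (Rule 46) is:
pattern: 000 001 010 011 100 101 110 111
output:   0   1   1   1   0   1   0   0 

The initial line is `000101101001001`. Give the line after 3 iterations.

110001101101101

iteration 1: 001111011011011
iteration 2: 011000110110110
iteration 3: 110001101101101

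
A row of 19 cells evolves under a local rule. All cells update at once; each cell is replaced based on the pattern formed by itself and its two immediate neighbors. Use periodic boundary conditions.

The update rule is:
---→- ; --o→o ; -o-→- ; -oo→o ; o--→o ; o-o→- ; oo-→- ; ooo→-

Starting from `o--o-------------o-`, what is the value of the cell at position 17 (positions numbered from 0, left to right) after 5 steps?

-oo-o-----------o--
oo---o---------o-o-
o-o-o-o-------o----
-------o-----o-o--o
o-----o-o---o---oo-
position 17 holds o

o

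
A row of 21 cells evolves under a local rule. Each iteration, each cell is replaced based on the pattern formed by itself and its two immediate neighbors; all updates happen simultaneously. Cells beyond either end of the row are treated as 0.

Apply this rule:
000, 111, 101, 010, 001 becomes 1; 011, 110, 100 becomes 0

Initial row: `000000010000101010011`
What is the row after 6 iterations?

111010111110011010011

iteration 1: 111111110111111110100
iteration 2: 011111101011111101101
iteration 3: 101111011101111010011
iteration 4: 110110101010110110100
iteration 5: 001001111111001001101
iteration 6: 111010111110011010011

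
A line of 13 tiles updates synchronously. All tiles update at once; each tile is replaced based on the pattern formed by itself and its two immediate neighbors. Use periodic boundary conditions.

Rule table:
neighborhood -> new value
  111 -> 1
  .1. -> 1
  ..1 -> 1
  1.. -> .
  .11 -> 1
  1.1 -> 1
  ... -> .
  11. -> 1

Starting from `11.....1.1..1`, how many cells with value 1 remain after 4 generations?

generation 1: 11....1111.11
generation 2: 11...11111111
generation 3: 11..111111111
generation 4: 11.1111111111
count of 1: 12

12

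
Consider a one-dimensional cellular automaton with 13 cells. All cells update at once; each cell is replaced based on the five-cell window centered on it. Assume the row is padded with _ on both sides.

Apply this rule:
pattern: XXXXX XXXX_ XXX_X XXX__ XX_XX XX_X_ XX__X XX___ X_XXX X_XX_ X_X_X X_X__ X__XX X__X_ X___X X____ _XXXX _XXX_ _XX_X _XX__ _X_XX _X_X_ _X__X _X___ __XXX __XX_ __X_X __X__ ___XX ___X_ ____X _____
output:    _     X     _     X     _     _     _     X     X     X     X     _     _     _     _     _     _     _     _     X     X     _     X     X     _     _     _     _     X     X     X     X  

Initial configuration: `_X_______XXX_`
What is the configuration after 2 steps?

__XXX__XX___X

step 1: X_X_XXXXX__XX
step 2: __XXX__XX___X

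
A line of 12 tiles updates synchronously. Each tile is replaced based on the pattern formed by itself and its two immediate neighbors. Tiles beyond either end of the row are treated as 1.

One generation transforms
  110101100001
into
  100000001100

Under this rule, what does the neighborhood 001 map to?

At position 10 the neighborhood is 001; the next row has 0 there.

0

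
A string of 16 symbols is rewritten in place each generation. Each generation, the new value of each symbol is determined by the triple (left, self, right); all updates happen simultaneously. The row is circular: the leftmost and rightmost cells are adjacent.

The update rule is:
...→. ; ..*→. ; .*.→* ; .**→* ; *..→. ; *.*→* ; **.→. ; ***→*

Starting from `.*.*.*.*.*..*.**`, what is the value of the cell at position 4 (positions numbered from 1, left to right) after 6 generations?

generation 1: **********..***.
generation 2: *********...**.*
generation 3: ********....*.**
generation 4: *******.....****
generation 5: ******......****
generation 6: *****.......****
position 4 holds *

*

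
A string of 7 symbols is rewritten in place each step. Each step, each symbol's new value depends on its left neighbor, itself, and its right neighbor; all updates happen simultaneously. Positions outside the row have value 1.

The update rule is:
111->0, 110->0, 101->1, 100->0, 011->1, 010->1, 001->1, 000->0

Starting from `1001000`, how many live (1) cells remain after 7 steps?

0011001
0110011
1100110
0001101
0011011
0110110
1101101
count of 1: 5

5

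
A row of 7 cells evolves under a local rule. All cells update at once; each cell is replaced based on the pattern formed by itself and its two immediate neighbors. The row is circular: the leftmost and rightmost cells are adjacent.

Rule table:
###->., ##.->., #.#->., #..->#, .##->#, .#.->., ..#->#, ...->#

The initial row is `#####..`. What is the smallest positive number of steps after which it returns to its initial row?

14

step 1: #....##
step 2: .#####.
step 3: ##....#
step 4: ..#####
step 5: ###....
step 6: #..####
step 7: .###...
step 8: ##..###
step 9: ..###..
step 10: ###..##
step 11: ...###.
step 12: ####..#
step 13: ....###
step 14: #####..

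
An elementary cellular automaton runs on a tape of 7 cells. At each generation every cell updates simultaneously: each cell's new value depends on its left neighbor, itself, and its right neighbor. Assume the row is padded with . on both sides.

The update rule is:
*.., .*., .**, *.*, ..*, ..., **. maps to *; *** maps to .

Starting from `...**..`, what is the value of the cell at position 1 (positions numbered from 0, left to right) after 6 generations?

*******
*.....*
*******  (repeats generation 1; period 2)
generation 6: *.....*
position 1 holds .

.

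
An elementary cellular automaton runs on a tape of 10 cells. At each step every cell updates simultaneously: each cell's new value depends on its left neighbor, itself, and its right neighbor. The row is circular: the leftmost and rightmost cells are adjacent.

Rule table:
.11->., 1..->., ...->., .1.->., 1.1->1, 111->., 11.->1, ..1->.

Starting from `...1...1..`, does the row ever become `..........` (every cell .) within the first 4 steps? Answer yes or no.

step 1: ..........
all cells are . at step 1

yes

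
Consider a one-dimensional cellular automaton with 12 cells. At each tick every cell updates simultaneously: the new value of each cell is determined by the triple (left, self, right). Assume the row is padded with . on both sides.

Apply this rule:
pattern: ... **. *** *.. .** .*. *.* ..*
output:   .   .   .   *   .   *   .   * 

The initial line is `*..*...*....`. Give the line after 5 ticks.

*****.***...
.........*..
........***.
.......*...*
......***.**

......***.**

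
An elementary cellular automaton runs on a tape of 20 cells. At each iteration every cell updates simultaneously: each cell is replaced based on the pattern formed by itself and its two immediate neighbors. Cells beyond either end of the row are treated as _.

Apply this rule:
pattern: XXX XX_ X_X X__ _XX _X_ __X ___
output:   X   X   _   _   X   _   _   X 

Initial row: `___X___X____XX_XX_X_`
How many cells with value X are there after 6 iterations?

XX___X___XX_XX_XX___
XX_X___X_XX_XX_XX_XX
XX___X___XX_XX_XX_XX
XX_X___X_XX_XX_XX_XX  (repeats iteration 2; period 2)
iteration 6: XX_X___X_XX_XX_XX_XX
count of X: 12

12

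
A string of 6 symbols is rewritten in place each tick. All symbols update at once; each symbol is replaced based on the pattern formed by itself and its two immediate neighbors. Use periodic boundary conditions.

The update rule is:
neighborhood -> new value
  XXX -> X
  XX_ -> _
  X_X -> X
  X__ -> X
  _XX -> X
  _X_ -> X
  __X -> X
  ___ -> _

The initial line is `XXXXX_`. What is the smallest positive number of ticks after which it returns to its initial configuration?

6

XXXX_X
XXX_XX
XX_XXX
X_XXXX
_XXXXX
XXXXX_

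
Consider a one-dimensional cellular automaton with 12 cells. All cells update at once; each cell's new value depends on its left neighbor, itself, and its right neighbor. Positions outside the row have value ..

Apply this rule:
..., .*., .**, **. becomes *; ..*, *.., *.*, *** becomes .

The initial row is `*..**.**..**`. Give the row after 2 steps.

*..**.**..**

*..**.**..**  (fixed point — unchanged through step 2)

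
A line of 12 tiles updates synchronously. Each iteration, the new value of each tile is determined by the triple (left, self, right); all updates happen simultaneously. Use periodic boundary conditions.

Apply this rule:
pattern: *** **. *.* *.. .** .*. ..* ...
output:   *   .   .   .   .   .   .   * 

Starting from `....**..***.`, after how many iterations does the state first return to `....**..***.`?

36

***......*..
.*..****....
.....**..***
.***......*.
..*..****...
*.....**..**
..***......*
...*..****..
**.....**..*
*..***......
....*..****.
***.....**..
.*..***.....
.....*..****
.***.....**.
..*..***....
*.....*..***
..***.....**
...*..***...
**.....*..**
*..***.....*
....*..***..
***.....*..*
**..***.....
.....*..***.
****.....*..
.**..***....
......*..***
.****.....*.
..**..***...
*......*..**
..****.....*
...**..***..
**......*..*
*..****.....
....**..***.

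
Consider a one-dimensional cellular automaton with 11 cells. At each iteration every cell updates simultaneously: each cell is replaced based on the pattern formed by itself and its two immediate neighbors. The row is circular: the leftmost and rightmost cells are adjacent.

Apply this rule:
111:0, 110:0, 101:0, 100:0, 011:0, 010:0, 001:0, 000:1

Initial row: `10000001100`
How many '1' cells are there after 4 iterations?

5

00111100000
10000001111
00111100000  (repeats iteration 1; period 2)
iteration 4: 10000001111
count of 1: 5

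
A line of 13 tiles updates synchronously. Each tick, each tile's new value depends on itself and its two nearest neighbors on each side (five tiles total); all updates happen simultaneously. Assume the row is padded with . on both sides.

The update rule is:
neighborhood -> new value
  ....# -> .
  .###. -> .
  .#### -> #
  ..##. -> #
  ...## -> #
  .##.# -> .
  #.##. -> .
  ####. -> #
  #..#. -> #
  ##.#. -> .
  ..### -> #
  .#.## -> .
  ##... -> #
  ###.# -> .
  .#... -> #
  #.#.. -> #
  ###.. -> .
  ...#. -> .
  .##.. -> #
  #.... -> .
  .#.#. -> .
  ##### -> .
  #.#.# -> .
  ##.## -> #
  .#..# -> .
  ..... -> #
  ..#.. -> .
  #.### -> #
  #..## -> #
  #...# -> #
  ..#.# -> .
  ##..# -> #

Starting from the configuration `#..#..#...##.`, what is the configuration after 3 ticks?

##....#####.#

..#..#.######
....#..##..#.
##....#####.#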